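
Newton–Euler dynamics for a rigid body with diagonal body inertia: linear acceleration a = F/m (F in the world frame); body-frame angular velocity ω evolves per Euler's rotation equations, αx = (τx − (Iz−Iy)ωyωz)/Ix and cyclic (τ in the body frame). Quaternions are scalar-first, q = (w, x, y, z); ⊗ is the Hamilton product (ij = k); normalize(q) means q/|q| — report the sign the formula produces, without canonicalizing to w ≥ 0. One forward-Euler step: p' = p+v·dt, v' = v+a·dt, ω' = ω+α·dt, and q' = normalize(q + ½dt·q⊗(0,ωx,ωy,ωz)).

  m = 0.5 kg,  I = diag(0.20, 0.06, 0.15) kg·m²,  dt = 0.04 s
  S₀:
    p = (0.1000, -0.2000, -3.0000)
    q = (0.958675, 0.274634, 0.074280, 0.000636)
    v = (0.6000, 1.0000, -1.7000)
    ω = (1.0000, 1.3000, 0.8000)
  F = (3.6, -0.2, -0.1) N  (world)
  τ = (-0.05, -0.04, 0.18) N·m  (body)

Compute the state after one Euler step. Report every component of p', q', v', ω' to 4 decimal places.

p' = (0.1240, -0.1600, -3.0680)
q' = (0.9506, 0.2948, 0.0948, 0.0216)
v' = (0.8880, 0.9840, -1.7080)
ω' = (0.9713, 1.2467, 0.8965)

p + v·dt = (0.1240, -0.1600, -3.0680)
new velocity v' = (0.8880, 0.9840, -1.7080)
precession coupling ω×(Iω) = (0.0936, 0.0400, -0.1820)
α = I⁻¹(τ − ω×Iω) = (-0.7180, -1.3333, 2.4133)
ω' = ω + α·dt = (0.9713, 1.2467, 0.8965)
2q̇ = q⊗(0,ω) = (-0.3717068, 1.0172722, 1.0272063, 1.0496842)
q + ½dt·q⊗(0,ω), renormalized = (0.9506, 0.2948, 0.0948, 0.0216)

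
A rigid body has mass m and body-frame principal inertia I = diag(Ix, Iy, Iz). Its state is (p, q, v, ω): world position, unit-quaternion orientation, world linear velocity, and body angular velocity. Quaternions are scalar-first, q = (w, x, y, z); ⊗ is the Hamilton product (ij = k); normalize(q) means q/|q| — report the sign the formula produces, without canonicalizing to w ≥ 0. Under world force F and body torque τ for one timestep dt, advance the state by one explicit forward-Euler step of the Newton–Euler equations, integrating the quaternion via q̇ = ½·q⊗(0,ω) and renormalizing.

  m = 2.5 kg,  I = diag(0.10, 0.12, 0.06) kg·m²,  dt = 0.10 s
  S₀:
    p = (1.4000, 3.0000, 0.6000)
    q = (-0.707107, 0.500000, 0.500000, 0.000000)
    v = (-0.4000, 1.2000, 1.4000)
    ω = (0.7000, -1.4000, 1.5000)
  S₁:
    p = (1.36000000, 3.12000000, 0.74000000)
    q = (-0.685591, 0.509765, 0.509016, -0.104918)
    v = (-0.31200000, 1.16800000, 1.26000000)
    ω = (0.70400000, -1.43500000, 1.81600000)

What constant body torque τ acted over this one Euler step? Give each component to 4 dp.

Δω = ω₁−ω₀ = (0.00400000, -0.03500000, 0.31600000)
precession coupling = (0.1260, 0.0420, -0.0196)
I·α + gyro = (0.1300, 0.0000, 0.1700)

τ = (0.1300, 0.0000, 0.1700)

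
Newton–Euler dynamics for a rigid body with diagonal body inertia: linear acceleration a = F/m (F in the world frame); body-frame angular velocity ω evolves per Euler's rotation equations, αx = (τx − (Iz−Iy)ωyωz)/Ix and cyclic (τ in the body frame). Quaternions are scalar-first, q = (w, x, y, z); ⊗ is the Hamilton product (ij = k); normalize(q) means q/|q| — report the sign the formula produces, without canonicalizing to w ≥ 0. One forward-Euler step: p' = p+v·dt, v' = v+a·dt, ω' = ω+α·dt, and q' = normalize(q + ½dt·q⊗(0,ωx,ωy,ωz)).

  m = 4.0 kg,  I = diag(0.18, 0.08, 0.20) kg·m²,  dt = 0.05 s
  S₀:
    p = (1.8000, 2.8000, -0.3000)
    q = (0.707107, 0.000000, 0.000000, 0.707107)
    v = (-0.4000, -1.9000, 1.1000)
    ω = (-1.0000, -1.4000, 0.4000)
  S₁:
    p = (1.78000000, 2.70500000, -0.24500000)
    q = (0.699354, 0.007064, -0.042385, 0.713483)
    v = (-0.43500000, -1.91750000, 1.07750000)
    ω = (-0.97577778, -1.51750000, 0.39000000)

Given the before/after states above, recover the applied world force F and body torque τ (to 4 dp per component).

F = (-2.8000, -1.4000, -1.8000)
τ = (0.0200, -0.1800, -0.1800)

Δω = ω₁−ω₀ = (0.02422222, -0.11750000, -0.01000000)
gyro term ω₀×Iω₀ = (-0.0672, 0.0080, -0.1400)
τ = I·(Δω/dt) + ω₀×(Iω₀) = (0.0200, -0.1800, -0.1800)
velocity change Δv = (-0.03500000, -0.01750000, -0.02250000)
applied force F = (-2.8000, -1.4000, -1.8000)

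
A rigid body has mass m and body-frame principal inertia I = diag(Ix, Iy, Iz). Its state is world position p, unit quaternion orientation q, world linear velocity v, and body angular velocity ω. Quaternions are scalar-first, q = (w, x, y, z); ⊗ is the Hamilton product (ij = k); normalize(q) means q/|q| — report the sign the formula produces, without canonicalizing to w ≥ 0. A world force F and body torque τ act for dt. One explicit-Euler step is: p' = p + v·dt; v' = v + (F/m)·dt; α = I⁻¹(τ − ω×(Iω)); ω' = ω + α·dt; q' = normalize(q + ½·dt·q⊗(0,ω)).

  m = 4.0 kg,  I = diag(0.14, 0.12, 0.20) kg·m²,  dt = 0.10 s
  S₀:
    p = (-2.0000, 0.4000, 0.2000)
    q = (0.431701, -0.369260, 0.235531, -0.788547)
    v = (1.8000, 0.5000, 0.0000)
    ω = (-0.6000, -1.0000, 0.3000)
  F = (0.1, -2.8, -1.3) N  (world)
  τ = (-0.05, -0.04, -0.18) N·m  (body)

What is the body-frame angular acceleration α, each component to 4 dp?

precession coupling ω×(Iω) = (-0.0240, 0.0108, -0.0120)
angular accel α = (-0.1857, -0.4233, -0.8400)

α = (-0.1857, -0.4233, -0.8400)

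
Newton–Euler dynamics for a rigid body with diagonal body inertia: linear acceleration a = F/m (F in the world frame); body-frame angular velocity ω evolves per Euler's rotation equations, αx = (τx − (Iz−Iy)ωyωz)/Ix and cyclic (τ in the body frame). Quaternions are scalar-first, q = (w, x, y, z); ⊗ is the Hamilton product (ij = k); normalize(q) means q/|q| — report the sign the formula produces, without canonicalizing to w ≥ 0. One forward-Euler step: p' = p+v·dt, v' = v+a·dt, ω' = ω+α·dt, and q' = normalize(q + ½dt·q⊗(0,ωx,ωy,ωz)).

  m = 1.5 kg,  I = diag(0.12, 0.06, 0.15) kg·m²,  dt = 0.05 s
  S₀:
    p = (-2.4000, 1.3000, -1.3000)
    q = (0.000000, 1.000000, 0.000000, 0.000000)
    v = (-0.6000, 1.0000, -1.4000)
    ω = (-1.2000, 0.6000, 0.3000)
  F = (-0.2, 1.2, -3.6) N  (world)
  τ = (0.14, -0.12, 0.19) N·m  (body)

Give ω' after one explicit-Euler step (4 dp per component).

gyro term ω×Iω = (0.0162, 0.0108, 0.0432)
angular accel α = (1.0317, -2.1800, 0.9787)
ω + α·dt = (-1.1484, 0.4910, 0.3489)

ω' = (-1.1484, 0.4910, 0.3489)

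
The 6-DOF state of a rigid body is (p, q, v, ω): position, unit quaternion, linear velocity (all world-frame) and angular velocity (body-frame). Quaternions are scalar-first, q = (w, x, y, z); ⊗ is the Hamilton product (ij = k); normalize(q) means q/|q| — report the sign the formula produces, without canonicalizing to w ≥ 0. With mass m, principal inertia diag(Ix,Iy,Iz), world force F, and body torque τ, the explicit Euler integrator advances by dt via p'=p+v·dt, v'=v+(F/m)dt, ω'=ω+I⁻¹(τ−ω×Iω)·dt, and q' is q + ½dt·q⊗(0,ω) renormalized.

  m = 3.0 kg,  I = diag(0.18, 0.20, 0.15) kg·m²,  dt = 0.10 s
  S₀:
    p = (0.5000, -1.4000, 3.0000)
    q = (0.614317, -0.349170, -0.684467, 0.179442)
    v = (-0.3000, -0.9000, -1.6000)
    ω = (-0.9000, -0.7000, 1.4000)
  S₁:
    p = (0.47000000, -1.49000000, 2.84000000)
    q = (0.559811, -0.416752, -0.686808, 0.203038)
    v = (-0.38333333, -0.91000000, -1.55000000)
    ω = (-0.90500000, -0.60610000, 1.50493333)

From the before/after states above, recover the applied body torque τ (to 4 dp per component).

rate change Δω = (-0.00500000, 0.09390000, 0.10493333)
applied torque τ = (0.0400, 0.1500, 0.1700)

τ = (0.0400, 0.1500, 0.1700)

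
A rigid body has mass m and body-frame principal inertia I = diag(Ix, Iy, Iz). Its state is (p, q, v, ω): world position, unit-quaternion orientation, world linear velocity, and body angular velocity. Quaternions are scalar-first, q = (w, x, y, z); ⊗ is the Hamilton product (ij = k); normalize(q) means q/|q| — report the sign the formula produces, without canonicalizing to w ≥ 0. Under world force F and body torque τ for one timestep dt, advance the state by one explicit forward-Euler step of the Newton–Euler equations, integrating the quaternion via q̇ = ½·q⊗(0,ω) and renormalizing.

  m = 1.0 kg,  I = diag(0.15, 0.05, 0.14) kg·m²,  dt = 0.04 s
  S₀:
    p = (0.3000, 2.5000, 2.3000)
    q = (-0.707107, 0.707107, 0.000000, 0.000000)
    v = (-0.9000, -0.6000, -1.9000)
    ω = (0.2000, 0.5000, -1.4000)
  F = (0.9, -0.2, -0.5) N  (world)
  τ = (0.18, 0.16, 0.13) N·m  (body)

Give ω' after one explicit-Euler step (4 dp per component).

(τ − ω×Iω)/I = (1.6200, 3.2560, 1.0000)
ω + α·dt = (0.2648, 0.6302, -1.3600)

ω' = (0.2648, 0.6302, -1.3600)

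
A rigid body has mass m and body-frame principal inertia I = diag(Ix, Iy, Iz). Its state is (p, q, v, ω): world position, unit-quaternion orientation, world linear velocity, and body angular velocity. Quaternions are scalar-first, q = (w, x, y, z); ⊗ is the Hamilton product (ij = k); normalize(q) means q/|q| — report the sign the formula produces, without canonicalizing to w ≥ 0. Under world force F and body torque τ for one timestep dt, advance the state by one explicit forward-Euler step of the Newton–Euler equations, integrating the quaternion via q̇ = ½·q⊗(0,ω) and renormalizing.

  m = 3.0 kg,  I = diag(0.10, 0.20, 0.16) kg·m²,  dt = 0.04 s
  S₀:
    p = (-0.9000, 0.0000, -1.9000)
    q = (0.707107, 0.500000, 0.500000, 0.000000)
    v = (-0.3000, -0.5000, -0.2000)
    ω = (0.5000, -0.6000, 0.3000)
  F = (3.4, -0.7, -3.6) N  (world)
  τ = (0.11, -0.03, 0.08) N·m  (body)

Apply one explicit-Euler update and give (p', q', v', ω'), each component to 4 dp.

p' = (-0.9120, -0.0200, -1.9080)
q' = (0.7080, 0.5100, 0.4884, -0.0068)
v' = (-0.2547, -0.5093, -0.2480)
ω' = (0.5411, -0.6042, 0.3275)

p + v·dt = (-0.9120, -0.0200, -1.9080)
v + (F/m)dt = (-0.2547, -0.5093, -0.2480)
α = I⁻¹(τ − ω×Iω) = (1.0280, -0.1050, 0.6875)
ω' = ω + α·dt = (0.5411, -0.6042, 0.3275)
q⊗(0,ω) = (0.0500000, 0.5035535, -0.5742642, -0.3378679)
updated quaternion q' = (0.7080, 0.5100, 0.4884, -0.0068)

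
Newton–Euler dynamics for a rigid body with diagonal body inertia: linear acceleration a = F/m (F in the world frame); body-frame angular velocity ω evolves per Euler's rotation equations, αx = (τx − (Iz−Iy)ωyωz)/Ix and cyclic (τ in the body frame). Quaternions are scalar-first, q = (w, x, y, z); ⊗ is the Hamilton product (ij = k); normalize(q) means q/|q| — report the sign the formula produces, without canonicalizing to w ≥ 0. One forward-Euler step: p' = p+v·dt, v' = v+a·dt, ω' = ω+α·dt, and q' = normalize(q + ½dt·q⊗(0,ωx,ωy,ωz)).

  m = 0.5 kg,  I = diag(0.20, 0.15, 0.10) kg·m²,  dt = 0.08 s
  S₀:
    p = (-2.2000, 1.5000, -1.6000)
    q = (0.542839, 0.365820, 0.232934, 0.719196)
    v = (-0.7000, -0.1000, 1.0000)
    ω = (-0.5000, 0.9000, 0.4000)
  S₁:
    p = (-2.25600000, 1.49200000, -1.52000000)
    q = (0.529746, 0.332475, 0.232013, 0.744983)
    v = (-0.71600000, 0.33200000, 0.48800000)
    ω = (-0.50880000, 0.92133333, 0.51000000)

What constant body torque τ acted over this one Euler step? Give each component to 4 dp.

rate change Δω = (-0.00880000, 0.02133333, 0.11000000)
I·α + gyro = (-0.0400, 0.0200, 0.1600)

τ = (-0.0400, 0.0200, 0.1600)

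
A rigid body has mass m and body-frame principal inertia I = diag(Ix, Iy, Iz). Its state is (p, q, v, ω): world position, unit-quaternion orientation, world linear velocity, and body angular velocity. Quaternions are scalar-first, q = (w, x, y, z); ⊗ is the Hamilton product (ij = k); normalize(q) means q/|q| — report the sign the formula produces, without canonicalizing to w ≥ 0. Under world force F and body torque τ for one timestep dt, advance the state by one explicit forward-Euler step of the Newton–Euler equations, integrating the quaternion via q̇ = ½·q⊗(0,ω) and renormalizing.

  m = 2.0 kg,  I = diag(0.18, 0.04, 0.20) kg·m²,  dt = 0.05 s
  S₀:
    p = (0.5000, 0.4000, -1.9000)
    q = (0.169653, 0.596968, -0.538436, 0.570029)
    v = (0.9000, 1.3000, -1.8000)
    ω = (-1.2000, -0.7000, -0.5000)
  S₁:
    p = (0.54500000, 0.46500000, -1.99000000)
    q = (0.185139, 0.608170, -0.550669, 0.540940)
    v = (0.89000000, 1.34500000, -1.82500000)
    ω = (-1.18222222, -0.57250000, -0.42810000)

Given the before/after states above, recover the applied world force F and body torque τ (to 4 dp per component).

rate change Δω = (0.01777778, 0.12750000, 0.07190000)
gyro term ω₀×Iω₀ = (0.0560, -0.0120, -0.1176)
applied torque τ = (0.1200, 0.0900, 0.1700)
Δv = v₁−v₀ = (-0.01000000, 0.04500000, -0.02500000)
applied force F = (-0.4000, 1.8000, -1.0000)

F = (-0.4000, 1.8000, -1.0000)
τ = (0.1200, 0.0900, 0.1700)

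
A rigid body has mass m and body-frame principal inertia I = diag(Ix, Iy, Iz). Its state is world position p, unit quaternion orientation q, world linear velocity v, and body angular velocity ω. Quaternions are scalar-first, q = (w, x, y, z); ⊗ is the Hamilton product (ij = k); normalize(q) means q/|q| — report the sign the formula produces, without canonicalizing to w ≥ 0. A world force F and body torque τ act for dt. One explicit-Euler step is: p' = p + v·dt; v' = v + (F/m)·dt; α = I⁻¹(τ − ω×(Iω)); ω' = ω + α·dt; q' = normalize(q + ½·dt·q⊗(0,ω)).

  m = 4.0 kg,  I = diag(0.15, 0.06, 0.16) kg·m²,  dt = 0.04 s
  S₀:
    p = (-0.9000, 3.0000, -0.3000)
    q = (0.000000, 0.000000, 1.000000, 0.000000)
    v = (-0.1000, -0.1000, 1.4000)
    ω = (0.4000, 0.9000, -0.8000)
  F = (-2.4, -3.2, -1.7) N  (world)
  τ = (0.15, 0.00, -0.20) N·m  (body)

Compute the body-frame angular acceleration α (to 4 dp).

α = (1.4800, -0.0533, -1.0475)

precession coupling ω×(Iω) = (-0.0720, 0.0032, -0.0324)
α = I⁻¹(τ − ω×Iω) = (1.4800, -0.0533, -1.0475)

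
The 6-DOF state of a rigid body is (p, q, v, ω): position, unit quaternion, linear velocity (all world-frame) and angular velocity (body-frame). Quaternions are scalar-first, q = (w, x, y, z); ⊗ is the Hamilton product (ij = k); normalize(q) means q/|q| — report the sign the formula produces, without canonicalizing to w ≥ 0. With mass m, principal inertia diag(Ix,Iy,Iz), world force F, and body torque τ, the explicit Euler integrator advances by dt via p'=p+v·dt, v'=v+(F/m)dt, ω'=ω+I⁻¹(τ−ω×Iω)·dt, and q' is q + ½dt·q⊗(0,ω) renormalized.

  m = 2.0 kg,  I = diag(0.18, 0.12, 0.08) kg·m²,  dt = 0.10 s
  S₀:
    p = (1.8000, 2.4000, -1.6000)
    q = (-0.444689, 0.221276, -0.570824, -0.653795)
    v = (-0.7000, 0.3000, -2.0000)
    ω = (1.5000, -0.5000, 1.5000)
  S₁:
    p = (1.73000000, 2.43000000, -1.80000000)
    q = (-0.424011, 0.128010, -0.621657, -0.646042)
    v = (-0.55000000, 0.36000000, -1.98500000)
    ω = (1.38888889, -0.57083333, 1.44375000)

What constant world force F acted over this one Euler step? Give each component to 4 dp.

v₁ − v₀ = (0.15000000, 0.06000000, 0.01500000)
F = m·Δv/dt = (3.0000, 1.2000, 0.3000)

F = (3.0000, 1.2000, 0.3000)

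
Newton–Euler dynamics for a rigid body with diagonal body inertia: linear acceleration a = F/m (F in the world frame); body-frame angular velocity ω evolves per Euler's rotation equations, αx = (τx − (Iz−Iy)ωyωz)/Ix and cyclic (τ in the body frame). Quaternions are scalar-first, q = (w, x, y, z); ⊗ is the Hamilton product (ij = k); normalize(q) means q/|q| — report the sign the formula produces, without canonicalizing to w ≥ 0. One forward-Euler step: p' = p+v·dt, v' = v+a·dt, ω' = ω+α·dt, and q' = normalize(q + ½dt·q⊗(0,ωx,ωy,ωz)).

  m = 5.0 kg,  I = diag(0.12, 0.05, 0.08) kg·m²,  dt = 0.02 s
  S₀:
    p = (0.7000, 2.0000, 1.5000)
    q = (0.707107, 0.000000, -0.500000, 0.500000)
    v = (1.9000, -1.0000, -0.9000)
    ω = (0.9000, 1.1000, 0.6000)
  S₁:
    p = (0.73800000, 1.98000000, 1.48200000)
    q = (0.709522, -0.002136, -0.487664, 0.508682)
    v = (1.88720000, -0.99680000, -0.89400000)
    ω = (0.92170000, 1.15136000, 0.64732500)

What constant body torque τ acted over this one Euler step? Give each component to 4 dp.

ω₁ − ω₀ = (0.02170000, 0.05136000, 0.04732500)
gyro term ω₀×Iω₀ = (0.0198, 0.0216, -0.0693)
τ = I·(Δω/dt) + ω₀×(Iω₀) = (0.1500, 0.1500, 0.1200)

τ = (0.1500, 0.1500, 0.1200)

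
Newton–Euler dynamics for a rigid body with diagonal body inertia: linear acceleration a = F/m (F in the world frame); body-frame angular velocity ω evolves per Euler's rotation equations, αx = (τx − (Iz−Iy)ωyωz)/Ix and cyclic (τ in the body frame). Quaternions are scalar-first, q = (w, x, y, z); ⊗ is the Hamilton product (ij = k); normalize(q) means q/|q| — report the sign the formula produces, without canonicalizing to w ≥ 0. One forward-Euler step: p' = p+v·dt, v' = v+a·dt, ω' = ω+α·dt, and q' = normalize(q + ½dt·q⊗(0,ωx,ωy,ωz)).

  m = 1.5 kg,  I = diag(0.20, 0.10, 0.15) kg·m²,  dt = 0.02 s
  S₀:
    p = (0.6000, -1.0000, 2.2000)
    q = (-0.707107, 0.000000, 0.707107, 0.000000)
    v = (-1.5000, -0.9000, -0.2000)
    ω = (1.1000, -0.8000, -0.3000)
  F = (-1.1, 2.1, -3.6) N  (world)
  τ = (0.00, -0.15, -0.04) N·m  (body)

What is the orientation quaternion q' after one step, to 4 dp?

2q̇ = q⊗(0,ω) = (0.5656856, -0.9899498, 0.5656856, -0.5656856)
updated quaternion q' = (-0.7014, -0.0099, 0.7127, -0.0057)

q' = (-0.7014, -0.0099, 0.7127, -0.0057)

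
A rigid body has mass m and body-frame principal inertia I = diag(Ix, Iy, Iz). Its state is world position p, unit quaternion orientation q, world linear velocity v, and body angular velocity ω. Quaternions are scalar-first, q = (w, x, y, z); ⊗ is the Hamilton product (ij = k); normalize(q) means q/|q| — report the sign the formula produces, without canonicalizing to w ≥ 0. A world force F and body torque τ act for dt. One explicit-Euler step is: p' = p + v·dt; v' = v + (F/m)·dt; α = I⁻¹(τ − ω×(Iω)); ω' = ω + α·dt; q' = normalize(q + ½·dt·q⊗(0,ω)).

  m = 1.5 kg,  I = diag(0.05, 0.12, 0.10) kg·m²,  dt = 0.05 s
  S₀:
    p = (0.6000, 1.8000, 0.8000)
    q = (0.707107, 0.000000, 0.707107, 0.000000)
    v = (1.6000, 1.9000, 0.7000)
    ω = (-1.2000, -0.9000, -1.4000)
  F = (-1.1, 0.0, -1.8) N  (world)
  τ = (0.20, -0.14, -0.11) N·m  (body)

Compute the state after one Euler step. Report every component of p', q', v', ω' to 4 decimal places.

p' = p + v·dt = (0.6800, 1.8950, 0.8350)
v + (F/m)dt = (1.5633, 1.9000, 0.6400)
ω×(Iω) gyroscopic = (-0.0252, -0.0840, 0.0756)
angular accel α = (4.5040, -0.4667, -1.8560)
new body rate ω' = (-0.9748, -0.9233, -1.4928)
Hamilton product q⊗(0,ω) = (0.6363963, -1.8384782, -0.6363963, -0.1414214)
q' = normalize(q + ½dt·q⊗(0,ω)) = (0.7221, -0.0459, 0.6903, -0.0035)

p' = (0.6800, 1.8950, 0.8350)
q' = (0.7221, -0.0459, 0.6903, -0.0035)
v' = (1.5633, 1.9000, 0.6400)
ω' = (-0.9748, -0.9233, -1.4928)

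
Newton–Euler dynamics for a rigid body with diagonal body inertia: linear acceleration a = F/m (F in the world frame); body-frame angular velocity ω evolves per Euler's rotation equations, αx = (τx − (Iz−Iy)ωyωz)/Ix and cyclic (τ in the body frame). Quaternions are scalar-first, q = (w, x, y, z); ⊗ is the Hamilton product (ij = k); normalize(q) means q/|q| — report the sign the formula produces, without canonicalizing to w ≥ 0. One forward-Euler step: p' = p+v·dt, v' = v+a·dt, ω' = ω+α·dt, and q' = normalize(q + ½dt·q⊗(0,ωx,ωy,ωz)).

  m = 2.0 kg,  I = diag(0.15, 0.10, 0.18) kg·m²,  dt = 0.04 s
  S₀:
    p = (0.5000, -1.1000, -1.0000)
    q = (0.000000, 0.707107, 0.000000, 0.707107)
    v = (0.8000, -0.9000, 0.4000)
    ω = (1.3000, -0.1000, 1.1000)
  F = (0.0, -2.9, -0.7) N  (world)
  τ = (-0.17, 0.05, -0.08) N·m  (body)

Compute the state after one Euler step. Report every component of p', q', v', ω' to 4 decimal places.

ω×(Iω) gyroscopic = (-0.0088, -0.0429, 0.0065)
angular accel α = (-1.0747, 0.9290, -0.4806)
new body rate ω' = (1.2570, -0.0628, 1.0808)
Hamilton product q⊗(0,ω) = (-1.6970568, 0.0707107, 0.1414214, -0.0707107)
q + ½dt·q⊗(0,ω), renormalized = (-0.0339, 0.7081, 0.0028, 0.7053)
p' = p + v·dt = (0.5320, -1.1360, -0.9840)
new velocity v' = (0.8000, -0.9580, 0.3860)

p' = (0.5320, -1.1360, -0.9840)
q' = (-0.0339, 0.7081, 0.0028, 0.7053)
v' = (0.8000, -0.9580, 0.3860)
ω' = (1.2570, -0.0628, 1.0808)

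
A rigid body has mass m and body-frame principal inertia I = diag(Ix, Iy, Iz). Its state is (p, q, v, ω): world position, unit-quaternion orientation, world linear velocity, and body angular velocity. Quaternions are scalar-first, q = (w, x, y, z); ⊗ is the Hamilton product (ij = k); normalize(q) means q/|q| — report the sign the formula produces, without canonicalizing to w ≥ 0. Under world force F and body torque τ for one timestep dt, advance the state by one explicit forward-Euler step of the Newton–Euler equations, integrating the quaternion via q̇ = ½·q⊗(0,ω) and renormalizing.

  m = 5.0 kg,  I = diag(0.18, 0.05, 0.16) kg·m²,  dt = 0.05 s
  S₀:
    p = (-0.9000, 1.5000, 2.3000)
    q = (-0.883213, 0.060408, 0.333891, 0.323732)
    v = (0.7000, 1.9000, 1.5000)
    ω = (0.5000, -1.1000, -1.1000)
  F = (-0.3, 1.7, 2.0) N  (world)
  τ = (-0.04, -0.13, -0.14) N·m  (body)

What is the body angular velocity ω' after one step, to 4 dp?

ω' = (0.4519, -1.2190, -1.1661)

precession coupling ω×(Iω) = (0.1331, -0.0110, 0.0715)
angular accel α = (-0.9617, -2.3800, -1.3219)
ω' = ω + α·dt = (0.4519, -1.2190, -1.1661)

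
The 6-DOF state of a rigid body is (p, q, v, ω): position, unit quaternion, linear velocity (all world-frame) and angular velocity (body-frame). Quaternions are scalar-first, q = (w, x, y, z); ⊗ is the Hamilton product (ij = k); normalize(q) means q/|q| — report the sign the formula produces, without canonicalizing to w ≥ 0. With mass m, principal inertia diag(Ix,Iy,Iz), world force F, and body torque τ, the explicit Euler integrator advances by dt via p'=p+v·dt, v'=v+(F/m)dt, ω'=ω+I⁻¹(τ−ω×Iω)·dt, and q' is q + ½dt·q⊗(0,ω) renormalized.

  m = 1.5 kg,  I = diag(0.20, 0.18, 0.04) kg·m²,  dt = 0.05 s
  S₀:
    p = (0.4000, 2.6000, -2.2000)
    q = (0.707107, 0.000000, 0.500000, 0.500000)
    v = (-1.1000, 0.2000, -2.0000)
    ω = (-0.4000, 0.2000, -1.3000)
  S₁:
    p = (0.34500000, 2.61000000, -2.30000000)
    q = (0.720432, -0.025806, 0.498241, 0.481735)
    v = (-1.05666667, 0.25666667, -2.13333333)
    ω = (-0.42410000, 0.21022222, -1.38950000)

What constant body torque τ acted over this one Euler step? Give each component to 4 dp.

τ = (-0.0600, 0.1200, -0.0700)

ω₁ − ω₀ = (-0.02410000, 0.01022222, -0.08950000)
I·α + gyro = (-0.0600, 0.1200, -0.0700)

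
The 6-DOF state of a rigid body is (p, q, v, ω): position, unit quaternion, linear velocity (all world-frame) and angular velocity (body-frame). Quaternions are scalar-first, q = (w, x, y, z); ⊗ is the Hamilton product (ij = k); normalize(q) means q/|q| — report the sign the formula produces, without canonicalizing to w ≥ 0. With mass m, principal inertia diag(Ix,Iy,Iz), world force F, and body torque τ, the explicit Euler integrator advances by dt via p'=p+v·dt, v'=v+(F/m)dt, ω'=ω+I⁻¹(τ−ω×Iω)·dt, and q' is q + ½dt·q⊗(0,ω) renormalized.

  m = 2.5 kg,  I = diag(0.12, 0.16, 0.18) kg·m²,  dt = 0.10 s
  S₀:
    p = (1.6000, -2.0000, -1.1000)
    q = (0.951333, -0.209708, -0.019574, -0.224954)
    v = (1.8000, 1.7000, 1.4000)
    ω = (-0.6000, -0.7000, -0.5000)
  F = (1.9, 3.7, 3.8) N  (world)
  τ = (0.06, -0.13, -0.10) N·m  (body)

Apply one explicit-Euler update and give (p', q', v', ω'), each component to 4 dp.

precession coupling ω×(Iω) = (0.0070, -0.0180, 0.0168)
angular accel α = (0.4417, -0.7000, -0.6489)
new body rate ω' = (-0.5558, -0.7700, -0.5649)
2q̇ = q⊗(0,ω) = (-0.2520036, -0.7184806, -0.6358147, -0.3406153)
q' = normalize(q + ½dt·q⊗(0,ω)) = (0.9374, -0.2453, -0.0513, -0.2417)
a = (0.7600, 1.4800, 1.5200)
p' = p + v·dt = (1.7800, -1.8300, -0.9600)
v + (F/m)dt = (1.8760, 1.8480, 1.5520)

p' = (1.7800, -1.8300, -0.9600)
q' = (0.9374, -0.2453, -0.0513, -0.2417)
v' = (1.8760, 1.8480, 1.5520)
ω' = (-0.5558, -0.7700, -0.5649)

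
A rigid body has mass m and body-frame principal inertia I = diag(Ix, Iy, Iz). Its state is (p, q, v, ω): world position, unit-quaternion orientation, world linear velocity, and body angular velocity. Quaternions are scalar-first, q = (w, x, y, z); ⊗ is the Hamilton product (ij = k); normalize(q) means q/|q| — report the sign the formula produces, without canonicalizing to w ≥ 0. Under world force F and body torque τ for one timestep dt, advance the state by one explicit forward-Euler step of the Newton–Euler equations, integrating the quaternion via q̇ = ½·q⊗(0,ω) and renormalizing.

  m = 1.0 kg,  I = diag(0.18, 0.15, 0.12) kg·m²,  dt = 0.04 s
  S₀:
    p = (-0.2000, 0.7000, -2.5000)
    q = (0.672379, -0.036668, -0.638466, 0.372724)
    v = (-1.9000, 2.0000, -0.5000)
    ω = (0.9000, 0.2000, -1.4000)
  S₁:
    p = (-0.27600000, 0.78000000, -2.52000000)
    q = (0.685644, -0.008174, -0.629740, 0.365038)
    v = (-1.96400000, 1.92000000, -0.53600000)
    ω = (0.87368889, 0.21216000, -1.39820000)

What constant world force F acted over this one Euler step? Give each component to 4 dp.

F = (-1.6000, -2.0000, -0.9000)

velocity change Δv = (-0.06400000, -0.08000000, -0.03600000)
applied force F = (-1.6000, -2.0000, -0.9000)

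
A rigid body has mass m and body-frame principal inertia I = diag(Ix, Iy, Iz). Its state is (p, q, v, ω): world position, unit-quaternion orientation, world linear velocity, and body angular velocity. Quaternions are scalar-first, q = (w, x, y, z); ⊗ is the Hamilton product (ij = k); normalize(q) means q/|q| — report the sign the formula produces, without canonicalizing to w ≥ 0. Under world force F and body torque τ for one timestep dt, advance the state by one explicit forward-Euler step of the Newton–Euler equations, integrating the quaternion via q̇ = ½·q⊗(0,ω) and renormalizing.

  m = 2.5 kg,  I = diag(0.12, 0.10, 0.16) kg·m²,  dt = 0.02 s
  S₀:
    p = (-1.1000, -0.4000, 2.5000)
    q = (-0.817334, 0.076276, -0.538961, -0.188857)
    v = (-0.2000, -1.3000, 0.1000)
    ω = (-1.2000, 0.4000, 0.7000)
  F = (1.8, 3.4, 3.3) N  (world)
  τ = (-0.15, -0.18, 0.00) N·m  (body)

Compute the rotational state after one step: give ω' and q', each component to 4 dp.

precession coupling ω×(Iω) = (0.0168, 0.0336, 0.0096)
angular accel α = (-1.3900, -2.1360, -0.0600)
ω' = ω + α·dt = (-1.2278, 0.3573, 0.6988)
2q̇ = q⊗(0,ω) = (0.4393155, 0.6790709, -0.1536984, -1.1883766)
updated quaternion q' = (-0.8129, 0.0831, -0.5404, -0.2007)

ω' = (-1.2278, 0.3573, 0.6988)
q' = (-0.8129, 0.0831, -0.5404, -0.2007)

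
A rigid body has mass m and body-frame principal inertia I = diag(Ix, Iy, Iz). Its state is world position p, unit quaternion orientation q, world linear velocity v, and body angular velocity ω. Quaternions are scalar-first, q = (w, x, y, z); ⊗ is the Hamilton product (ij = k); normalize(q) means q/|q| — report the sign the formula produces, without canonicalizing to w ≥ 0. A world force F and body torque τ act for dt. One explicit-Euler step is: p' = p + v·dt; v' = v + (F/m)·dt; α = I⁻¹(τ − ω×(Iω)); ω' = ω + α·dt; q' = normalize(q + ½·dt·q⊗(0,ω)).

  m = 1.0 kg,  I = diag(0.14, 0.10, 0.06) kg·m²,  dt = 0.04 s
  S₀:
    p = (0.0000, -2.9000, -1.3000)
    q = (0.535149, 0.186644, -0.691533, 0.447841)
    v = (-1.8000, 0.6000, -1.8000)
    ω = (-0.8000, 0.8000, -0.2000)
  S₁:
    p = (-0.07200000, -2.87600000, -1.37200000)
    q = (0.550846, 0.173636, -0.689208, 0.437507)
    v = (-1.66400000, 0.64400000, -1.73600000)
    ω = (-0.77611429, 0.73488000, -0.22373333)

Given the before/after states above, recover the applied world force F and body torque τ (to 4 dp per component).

rate change Δω = (0.02388571, -0.06512000, -0.02373333)
τ = I·(Δω/dt) + ω₀×(Iω₀) = (0.0900, -0.1500, -0.0100)
velocity change Δv = (0.13600000, 0.04400000, 0.06400000)
m·(v₁−v₀)/dt = (3.4000, 1.1000, 1.6000)

F = (3.4000, 1.1000, 1.6000)
τ = (0.0900, -0.1500, -0.0100)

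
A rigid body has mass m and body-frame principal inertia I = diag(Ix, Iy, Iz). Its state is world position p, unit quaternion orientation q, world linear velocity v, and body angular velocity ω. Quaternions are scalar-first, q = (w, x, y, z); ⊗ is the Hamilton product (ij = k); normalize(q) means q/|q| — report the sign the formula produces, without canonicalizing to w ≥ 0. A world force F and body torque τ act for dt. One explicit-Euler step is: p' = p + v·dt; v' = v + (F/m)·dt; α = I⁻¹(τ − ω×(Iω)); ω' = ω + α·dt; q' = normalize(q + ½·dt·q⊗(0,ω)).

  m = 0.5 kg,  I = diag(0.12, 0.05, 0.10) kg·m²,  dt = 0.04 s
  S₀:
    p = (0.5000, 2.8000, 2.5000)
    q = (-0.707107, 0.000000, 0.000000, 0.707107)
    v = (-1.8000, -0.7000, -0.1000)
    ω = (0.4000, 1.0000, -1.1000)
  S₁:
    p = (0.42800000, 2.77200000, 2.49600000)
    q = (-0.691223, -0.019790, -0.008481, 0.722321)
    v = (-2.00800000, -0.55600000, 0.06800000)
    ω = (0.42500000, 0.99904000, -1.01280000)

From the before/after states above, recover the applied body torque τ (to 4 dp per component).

rate change Δω = (0.02500000, -0.00096000, 0.08720000)
ω₀×(Iω₀) = (-0.0550, -0.0088, -0.0280)
I·α + gyro = (0.0200, -0.0100, 0.1900)

τ = (0.0200, -0.0100, 0.1900)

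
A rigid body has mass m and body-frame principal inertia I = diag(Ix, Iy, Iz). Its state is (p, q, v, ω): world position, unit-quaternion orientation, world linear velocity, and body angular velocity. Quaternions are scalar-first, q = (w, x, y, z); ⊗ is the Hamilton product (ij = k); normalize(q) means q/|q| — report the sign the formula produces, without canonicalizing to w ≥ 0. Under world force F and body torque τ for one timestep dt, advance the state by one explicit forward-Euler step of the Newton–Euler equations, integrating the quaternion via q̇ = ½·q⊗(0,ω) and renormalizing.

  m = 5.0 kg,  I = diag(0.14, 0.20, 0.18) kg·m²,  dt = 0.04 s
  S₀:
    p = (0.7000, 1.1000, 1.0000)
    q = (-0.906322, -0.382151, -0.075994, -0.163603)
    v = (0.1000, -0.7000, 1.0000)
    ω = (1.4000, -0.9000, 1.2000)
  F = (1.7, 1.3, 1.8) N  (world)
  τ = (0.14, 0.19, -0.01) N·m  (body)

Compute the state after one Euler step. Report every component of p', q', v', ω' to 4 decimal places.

p' = (0.7040, 1.0720, 1.0400)
q' = (-0.8923, -0.4120, -0.0550, -0.1762)
v' = (0.1136, -0.6896, 1.0144)
ω' = (1.4338, -0.8486, 1.2146)

new position p' = (0.7040, 1.0720, 1.0400)
v' = v + a·dt = (0.1136, -0.6896, 1.0144)
angular accel α = (0.8457, 1.2860, 0.3644)
ω' = ω + α·dt = (1.4338, -0.8486, 1.2146)
2q̇ = q⊗(0,ω) = (0.6629404, -1.5072863, 1.0452268, -0.6372589)
updated quaternion q' = (-0.8923, -0.4120, -0.0550, -0.1762)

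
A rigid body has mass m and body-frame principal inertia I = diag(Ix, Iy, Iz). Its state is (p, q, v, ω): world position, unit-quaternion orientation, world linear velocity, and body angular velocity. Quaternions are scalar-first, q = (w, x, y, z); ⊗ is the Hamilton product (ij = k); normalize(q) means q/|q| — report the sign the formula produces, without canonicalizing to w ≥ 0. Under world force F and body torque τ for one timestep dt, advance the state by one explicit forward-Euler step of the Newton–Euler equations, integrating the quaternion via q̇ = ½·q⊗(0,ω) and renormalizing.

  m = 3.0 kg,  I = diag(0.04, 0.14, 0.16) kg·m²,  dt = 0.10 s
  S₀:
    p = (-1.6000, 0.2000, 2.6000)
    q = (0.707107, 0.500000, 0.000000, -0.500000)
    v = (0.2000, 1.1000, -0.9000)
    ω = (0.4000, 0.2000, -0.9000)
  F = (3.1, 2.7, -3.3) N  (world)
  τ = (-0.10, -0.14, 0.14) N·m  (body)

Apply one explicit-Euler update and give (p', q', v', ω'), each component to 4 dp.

a = (1.0333, 0.9000, -1.1000)
new position p' = (-1.5800, 0.3100, 2.5100)
new velocity v' = (0.3033, 1.1900, -1.0100)
precession coupling ω×(Iω) = (-0.0036, 0.0432, 0.0080)
α = I⁻¹(τ − ω×Iω) = (-2.4100, -1.3086, 0.8250)
ω + α·dt = (0.1590, 0.0691, -0.8175)
Hamilton product q⊗(0,ω) = (-0.6500000, 0.3828428, 0.3914214, -0.5363963)
updated quaternion q' = (0.6738, 0.5185, 0.0195, -0.5262)

p' = (-1.5800, 0.3100, 2.5100)
q' = (0.6738, 0.5185, 0.0195, -0.5262)
v' = (0.3033, 1.1900, -1.0100)
ω' = (0.1590, 0.0691, -0.8175)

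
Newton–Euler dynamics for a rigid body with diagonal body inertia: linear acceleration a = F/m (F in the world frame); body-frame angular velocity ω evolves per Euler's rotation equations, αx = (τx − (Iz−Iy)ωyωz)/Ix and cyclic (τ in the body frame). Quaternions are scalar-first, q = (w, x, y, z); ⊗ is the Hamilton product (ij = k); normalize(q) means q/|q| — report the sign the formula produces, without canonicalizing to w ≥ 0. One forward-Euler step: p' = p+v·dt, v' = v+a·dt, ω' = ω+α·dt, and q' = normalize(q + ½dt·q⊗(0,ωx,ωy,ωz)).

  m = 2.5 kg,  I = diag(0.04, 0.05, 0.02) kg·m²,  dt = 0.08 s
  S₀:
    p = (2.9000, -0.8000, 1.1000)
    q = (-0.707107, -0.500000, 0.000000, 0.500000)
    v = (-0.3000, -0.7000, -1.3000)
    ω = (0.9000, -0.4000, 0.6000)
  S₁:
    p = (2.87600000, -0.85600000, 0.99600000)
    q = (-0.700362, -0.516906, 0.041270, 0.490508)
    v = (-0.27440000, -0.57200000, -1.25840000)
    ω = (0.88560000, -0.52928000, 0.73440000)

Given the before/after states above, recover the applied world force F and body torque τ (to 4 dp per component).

F = (0.8000, 4.0000, 1.3000)
τ = (0.0000, -0.0700, 0.0300)

v₁ − v₀ = (0.02560000, 0.12800000, 0.04160000)
F = m·Δv/dt = (0.8000, 4.0000, 1.3000)
ω₁ − ω₀ = (-0.01440000, -0.12928000, 0.13440000)
ω₀×(Iω₀) = (0.0072, 0.0108, -0.0036)
I·α + gyro = (0.0000, -0.0700, 0.0300)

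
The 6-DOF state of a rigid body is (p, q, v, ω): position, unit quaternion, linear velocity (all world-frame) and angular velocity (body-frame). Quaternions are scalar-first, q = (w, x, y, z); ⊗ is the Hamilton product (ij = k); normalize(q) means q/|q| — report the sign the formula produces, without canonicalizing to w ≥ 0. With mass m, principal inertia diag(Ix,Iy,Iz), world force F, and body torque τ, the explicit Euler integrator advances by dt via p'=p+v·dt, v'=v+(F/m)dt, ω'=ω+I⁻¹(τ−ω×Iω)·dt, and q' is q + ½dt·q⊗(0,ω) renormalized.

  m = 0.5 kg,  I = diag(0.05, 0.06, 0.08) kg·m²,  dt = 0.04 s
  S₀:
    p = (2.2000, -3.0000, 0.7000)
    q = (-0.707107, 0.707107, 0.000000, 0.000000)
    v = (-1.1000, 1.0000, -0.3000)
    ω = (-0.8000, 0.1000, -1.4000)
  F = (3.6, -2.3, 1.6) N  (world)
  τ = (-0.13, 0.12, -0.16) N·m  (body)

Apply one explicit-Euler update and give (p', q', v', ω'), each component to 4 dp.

p' = (2.1560, -2.9600, 0.6880)
q' = (-0.6954, 0.7180, 0.0184, 0.0212)
v' = (-0.8120, 0.8160, -0.1720)
ω' = (-0.9018, 0.2024, -1.4796)

a = (7.2000, -4.6000, 3.2000)
p' = p + v·dt = (2.1560, -2.9600, 0.6880)
v' = v + a·dt = (-0.8120, 0.8160, -0.1720)
gyro term ω×Iω = (-0.0028, -0.0336, -0.0008)
(τ − ω×Iω)/I = (-2.5440, 2.5600, -1.9900)
ω + α·dt = (-0.9018, 0.2024, -1.4796)
q⊗(0,ω) = (0.5656856, 0.5656856, 0.9192391, 1.0606605)
q + ½dt·q⊗(0,ω), renormalized = (-0.6954, 0.7180, 0.0184, 0.0212)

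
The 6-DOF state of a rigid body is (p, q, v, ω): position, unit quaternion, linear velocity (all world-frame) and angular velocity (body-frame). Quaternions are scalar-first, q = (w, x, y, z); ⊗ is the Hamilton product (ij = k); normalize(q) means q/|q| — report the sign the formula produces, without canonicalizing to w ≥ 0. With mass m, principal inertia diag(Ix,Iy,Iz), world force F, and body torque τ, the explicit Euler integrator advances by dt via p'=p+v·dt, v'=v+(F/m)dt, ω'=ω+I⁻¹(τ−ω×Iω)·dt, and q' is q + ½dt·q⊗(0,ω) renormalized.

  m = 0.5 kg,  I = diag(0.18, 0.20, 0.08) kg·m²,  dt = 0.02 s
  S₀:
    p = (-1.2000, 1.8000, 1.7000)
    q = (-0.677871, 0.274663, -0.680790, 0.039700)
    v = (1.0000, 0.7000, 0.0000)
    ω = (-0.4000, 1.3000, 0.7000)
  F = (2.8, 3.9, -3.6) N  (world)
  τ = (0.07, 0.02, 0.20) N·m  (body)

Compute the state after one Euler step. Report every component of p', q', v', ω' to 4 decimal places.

a = F/m = (5.6000, 7.8000, -7.2000)
p + v·dt = (-1.1800, 1.8140, 1.7000)
v + (F/m)dt = (1.1120, 0.8560, -0.1440)
ω×(Iω) gyroscopic = (-0.1092, -0.0280, -0.0104)
angular accel α = (0.9956, 0.2400, 2.6300)
ω + α·dt = (-0.3801, 1.3048, 0.7526)
2q̇ = q⊗(0,ω) = (0.9671022, -0.2570146, -1.0893764, -0.3897638)
q' = normalize(q + ½dt·q⊗(0,ω)) = (-0.6681, 0.2721, -0.6916, 0.0358)

p' = (-1.1800, 1.8140, 1.7000)
q' = (-0.6681, 0.2721, -0.6916, 0.0358)
v' = (1.1120, 0.8560, -0.1440)
ω' = (-0.3801, 1.3048, 0.7526)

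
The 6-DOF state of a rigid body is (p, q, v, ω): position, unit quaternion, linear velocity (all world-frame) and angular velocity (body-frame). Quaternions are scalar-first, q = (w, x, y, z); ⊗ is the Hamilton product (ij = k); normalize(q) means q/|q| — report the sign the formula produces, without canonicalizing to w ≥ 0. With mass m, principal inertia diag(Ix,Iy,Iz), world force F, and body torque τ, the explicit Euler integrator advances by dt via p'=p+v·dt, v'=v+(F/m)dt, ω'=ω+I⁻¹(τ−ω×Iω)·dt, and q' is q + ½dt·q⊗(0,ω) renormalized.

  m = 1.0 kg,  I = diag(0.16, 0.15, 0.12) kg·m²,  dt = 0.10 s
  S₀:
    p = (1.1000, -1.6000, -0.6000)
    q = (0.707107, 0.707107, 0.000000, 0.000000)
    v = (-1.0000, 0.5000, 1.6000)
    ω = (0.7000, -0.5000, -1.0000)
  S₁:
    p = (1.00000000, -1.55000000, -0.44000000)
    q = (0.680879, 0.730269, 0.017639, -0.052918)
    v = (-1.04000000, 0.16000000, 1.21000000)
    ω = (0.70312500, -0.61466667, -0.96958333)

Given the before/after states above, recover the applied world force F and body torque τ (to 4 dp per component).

v₁ − v₀ = (-0.04000000, -0.34000000, -0.39000000)
applied force F = (-0.4000, -3.4000, -3.9000)
rate change Δω = (0.00312500, -0.11466667, 0.03041667)
ω₀×(Iω₀) = (-0.0150, -0.0280, 0.0035)
τ = I·(Δω/dt) + ω₀×(Iω₀) = (-0.0100, -0.2000, 0.0400)

F = (-0.4000, -3.4000, -3.9000)
τ = (-0.0100, -0.2000, 0.0400)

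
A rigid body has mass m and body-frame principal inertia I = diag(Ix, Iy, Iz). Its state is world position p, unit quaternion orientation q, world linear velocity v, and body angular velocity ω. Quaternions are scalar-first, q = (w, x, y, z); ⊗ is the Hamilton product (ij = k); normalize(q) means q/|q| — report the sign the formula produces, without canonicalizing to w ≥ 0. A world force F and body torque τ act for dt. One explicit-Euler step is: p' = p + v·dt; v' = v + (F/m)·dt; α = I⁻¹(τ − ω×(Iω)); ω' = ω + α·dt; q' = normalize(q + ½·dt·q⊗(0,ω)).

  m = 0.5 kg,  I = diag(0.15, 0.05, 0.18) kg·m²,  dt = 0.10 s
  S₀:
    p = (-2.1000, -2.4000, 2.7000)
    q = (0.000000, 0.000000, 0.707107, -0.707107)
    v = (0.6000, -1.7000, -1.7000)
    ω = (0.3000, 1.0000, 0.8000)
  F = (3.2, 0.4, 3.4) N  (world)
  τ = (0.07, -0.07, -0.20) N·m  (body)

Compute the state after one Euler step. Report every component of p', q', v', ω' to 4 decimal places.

p' = (-2.0400, -2.5700, 2.5300)
q' = (-0.0071, 0.0635, 0.6950, -0.7162)
v' = (1.2400, -1.6200, -1.0200)
ω' = (0.2773, 0.8744, 0.7056)

gyro term ω×Iω = (0.1040, -0.0072, -0.0300)
α = I⁻¹(τ − ω×Iω) = (-0.2267, -1.2560, -0.9444)
new body rate ω' = (0.2773, 0.8744, 0.7056)
2q̇ = q⊗(0,ω) = (-0.1414214, 1.2727926, -0.2121321, -0.2121321)
q' = normalize(q + ½dt·q⊗(0,ω)) = (-0.0071, 0.0635, 0.6950, -0.7162)
a = (6.4000, 0.8000, 6.8000)
new position p' = (-2.0400, -2.5700, 2.5300)
v + (F/m)dt = (1.2400, -1.6200, -1.0200)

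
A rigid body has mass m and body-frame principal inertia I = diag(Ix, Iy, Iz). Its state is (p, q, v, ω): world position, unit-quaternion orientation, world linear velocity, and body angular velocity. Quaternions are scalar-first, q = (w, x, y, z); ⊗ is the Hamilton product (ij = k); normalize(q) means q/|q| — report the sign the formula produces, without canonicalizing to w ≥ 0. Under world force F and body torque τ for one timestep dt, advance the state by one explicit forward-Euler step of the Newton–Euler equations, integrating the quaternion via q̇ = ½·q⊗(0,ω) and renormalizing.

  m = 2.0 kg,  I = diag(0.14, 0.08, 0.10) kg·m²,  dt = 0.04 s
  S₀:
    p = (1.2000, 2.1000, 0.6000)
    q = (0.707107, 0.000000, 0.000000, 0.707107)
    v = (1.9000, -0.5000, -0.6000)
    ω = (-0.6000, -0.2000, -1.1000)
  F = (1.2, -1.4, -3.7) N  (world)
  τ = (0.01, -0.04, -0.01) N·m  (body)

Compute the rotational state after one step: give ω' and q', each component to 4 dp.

ω' = (-0.5984, -0.2332, -1.1011)
q' = (0.7224, -0.0057, -0.0113, 0.6913)

precession coupling ω×(Iω) = (0.0044, 0.0264, -0.0072)
angular accel α = (0.0400, -0.8300, -0.0280)
ω + α·dt = (-0.5984, -0.2332, -1.1011)
Hamilton product q⊗(0,ω) = (0.7778177, -0.2828428, -0.5656856, -0.7778177)
updated quaternion q' = (0.7224, -0.0057, -0.0113, 0.6913)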